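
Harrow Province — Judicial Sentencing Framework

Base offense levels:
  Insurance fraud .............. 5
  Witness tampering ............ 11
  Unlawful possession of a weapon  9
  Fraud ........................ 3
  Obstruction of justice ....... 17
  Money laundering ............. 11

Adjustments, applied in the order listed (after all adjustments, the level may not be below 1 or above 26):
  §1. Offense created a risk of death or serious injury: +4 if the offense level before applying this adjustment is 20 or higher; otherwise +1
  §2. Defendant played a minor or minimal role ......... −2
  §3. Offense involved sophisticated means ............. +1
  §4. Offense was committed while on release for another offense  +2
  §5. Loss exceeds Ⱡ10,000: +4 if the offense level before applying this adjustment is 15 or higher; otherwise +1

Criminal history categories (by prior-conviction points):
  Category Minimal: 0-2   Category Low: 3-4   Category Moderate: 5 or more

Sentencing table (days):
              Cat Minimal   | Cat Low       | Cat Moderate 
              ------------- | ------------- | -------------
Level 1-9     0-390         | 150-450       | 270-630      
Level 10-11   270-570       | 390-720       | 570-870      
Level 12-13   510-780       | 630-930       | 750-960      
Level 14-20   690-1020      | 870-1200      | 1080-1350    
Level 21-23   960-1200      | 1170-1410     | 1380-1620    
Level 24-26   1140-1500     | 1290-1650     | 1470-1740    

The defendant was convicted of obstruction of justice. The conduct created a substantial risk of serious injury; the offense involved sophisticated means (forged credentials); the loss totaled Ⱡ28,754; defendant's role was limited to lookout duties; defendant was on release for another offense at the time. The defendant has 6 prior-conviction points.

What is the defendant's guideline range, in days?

Base offense level for obstruction of justice: 17.
§1 applies (level before this adjustment is 17 < 20, so +1): 17 + 1 = 18.
§2 applies: 18 − 2 = 16.
§3 applies: 16 + 1 = 17.
§4 applies: 17 + 2 = 19.
§5 applies (level before this adjustment is 19 ≥ 15, so +4): 19 + 4 = 23.
Final offense level: 23.
Criminal history: 6 prior points → Category Moderate (5+).
Level 23 falls in the 21-23 band.
Grid: Level 21-23 × Category Moderate = 1380-1620 days.

1380-1620 days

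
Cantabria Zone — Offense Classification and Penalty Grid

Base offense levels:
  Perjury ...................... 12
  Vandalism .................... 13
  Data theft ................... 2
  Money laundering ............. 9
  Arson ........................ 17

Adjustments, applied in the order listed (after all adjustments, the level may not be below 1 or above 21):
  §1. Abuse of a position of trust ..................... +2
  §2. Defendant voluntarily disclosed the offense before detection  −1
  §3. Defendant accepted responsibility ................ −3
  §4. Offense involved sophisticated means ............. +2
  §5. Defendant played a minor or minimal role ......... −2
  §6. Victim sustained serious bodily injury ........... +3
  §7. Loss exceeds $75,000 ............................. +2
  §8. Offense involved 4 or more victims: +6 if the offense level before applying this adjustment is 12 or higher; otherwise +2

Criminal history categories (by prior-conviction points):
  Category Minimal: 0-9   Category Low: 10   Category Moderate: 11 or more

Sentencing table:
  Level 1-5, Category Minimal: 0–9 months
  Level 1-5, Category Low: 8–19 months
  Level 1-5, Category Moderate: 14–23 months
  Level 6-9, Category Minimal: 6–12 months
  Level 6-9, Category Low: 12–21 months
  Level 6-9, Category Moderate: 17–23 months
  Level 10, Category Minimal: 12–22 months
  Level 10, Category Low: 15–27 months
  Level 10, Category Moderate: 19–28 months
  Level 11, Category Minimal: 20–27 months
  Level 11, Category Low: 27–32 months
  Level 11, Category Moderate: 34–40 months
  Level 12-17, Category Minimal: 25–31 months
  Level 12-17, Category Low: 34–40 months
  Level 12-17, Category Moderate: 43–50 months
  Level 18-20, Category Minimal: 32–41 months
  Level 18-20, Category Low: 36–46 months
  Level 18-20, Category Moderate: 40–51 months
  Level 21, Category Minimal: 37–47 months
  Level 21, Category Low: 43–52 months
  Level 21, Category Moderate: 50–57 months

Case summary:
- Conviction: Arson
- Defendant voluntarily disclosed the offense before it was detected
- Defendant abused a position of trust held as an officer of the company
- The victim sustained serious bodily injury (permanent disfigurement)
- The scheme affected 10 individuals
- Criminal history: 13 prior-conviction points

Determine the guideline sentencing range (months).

Base offense level for arson: 17.
§1 applies: 17 + 2 = 19.
§2 applies: 19 − 1 = 18.
§4 does not apply.
§5 does not apply.
§6 applies: 18 + 3 = 21.
§7 does not apply.
§8 applies (level before this adjustment is 21 ≥ 12, so +6): 21 + 6 = 27.
Level 27 exceeds the maximum of 21; capped at 21.
Final offense level: 21.
Criminal history: 13 prior points → Category Moderate (11+).
Level 21 falls in the 21 band.
Grid: Level 21 × Category Moderate = 50-57 months.

50-57 months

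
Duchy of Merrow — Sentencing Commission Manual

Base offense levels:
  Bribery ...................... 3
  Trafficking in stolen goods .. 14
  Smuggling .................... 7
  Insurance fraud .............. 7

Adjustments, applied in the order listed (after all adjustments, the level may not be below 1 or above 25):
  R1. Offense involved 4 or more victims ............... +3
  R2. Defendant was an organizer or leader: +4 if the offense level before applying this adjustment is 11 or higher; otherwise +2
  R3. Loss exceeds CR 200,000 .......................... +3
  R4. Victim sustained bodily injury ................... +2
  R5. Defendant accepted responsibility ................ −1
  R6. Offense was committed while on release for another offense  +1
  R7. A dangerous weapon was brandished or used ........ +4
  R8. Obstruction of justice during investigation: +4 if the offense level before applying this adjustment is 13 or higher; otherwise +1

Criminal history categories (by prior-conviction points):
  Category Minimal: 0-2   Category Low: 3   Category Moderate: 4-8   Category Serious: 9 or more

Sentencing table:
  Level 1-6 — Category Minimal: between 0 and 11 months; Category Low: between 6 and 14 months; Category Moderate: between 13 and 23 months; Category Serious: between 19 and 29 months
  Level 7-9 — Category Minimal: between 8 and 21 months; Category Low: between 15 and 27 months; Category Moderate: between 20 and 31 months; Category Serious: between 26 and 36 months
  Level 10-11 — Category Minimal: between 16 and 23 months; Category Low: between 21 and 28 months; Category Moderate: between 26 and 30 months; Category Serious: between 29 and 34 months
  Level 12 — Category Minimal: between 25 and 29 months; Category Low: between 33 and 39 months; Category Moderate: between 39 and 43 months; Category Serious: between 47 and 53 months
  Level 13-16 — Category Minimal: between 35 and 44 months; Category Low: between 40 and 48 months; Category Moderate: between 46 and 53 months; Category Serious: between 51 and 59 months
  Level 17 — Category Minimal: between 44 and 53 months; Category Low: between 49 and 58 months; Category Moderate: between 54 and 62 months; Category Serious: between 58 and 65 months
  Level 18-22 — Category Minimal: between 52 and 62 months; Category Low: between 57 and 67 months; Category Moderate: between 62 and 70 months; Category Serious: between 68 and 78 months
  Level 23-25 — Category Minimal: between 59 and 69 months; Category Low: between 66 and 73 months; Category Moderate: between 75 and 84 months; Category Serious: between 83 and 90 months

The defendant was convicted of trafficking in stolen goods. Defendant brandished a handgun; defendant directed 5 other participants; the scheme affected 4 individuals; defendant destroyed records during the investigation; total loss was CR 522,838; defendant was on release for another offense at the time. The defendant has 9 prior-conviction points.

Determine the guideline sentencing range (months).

Base offense level for trafficking in stolen goods: 14.
R1 applies: 14 + 3 = 17.
R2 applies (level before this adjustment is 17 ≥ 11, so +4): 17 + 4 = 21.
R3 applies: 21 + 3 = 24.
R4 does not apply.
R5 does not apply.
R6 applies: 24 + 1 = 25.
R7 applies: 25 + 4 = 29.
R8 applies (level before this adjustment is 29 ≥ 13, so +4): 29 + 4 = 33.
Level 33 exceeds the maximum of 25; capped at 25.
Final offense level: 25.
Criminal history: 9 prior points → Category Serious (9+).
Level 25 falls in the 23-25 band.
Grid: Level 23-25 × Category Serious = 83-90 months.

83-90 months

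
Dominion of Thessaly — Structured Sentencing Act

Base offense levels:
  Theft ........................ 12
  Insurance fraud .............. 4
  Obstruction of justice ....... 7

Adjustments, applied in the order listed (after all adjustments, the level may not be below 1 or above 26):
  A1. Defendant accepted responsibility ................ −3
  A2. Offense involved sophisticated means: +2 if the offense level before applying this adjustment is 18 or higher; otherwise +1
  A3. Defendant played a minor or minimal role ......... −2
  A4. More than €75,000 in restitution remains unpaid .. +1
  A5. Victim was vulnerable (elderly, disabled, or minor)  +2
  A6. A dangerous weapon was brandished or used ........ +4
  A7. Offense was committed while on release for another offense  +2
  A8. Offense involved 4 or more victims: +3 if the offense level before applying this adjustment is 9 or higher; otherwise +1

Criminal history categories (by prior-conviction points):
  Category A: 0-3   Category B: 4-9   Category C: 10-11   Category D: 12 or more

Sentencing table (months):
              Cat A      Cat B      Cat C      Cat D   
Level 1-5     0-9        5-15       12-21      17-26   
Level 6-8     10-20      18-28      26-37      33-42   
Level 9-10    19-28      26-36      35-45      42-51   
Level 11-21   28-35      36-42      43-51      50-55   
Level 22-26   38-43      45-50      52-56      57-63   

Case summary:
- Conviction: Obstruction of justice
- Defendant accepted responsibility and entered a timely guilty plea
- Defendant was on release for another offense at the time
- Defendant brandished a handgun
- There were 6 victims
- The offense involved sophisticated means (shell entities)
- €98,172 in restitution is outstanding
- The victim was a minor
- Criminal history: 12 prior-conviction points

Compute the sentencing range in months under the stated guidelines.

Base offense level for obstruction of justice: 7.
A1 applies: 7 − 3 = 4.
A2 applies (level before this adjustment is 4 < 18, so +1): 4 + 1 = 5.
A3 does not apply.
A4 applies: 5 + 1 = 6.
A5 applies: 6 + 2 = 8.
A6 applies: 8 + 4 = 12.
A7 applies: 12 + 2 = 14.
A8 applies (level before this adjustment is 14 ≥ 9, so +3): 14 + 3 = 17.
Final offense level: 17.
Criminal history: 12 prior points → Category D (12+).
Level 17 falls in the 11-21 band.
Grid: Level 11-21 × Category D = 50-55 months.

50-55 months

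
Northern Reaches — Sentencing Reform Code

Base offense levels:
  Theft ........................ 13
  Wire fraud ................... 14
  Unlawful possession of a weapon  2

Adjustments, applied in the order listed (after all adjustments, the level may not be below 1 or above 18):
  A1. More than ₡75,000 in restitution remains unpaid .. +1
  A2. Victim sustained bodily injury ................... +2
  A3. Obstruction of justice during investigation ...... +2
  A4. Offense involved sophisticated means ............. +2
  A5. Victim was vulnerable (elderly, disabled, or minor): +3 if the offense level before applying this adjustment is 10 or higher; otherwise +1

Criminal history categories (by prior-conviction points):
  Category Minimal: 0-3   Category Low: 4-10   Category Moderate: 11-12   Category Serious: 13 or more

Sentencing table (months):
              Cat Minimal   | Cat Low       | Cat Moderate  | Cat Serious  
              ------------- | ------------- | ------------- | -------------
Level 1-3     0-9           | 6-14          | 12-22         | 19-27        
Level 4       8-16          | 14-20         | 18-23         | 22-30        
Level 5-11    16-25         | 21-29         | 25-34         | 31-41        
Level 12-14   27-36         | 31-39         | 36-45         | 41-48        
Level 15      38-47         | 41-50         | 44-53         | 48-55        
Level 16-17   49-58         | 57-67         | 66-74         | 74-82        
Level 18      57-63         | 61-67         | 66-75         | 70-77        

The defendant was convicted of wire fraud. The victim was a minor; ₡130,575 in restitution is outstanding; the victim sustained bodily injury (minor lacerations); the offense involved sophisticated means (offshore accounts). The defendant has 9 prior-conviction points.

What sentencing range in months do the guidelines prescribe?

61-67 months

Base offense level for wire fraud: 14.
A1 applies: 14 + 1 = 15.
A2 applies: 15 + 2 = 17.
A4 applies: 17 + 2 = 19.
A5 applies (level before this adjustment is 19 ≥ 10, so +3): 19 + 3 = 22.
Level 22 exceeds the maximum of 18; capped at 18.
Final offense level: 18.
Criminal history: 9 prior points → Category Low (4-10).
Level 18 falls in the 18 band.
Grid: Level 18 × Category Low = 61-67 months.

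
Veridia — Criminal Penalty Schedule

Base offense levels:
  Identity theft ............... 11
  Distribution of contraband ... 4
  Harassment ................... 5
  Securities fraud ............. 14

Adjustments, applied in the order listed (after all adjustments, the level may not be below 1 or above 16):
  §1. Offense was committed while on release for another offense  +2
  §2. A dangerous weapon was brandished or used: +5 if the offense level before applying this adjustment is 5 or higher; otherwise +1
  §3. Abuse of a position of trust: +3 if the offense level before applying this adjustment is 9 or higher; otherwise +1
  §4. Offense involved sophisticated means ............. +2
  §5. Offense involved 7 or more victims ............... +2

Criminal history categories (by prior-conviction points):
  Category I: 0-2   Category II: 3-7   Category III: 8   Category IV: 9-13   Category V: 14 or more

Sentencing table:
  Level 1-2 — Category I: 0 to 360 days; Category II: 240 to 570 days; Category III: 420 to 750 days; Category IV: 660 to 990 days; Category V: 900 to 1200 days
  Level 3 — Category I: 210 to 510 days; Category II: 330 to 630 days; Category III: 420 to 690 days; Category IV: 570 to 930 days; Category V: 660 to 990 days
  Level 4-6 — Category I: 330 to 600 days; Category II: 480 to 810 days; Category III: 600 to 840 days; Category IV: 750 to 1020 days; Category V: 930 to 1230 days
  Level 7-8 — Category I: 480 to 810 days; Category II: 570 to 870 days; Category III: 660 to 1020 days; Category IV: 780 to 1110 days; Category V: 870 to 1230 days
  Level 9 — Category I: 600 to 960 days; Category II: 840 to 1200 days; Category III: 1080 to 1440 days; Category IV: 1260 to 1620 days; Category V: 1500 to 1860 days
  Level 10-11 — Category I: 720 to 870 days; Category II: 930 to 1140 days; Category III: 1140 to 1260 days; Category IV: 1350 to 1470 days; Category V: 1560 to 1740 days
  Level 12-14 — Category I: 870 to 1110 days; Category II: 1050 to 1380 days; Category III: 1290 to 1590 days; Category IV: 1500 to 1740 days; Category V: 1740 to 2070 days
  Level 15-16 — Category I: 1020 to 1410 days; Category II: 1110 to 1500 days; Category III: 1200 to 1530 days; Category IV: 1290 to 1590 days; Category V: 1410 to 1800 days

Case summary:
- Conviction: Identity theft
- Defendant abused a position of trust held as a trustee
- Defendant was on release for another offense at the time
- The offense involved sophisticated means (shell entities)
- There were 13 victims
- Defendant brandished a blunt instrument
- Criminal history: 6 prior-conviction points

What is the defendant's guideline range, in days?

Base offense level for identity theft: 11.
§1 applies: 11 + 2 = 13.
§2 applies (level before this adjustment is 13 ≥ 5, so +5): 13 + 5 = 18.
§3 applies (level before this adjustment is 18 ≥ 9, so +3): 18 + 3 = 21.
§4 applies: 21 + 2 = 23.
§5 applies: 23 + 2 = 25.
Level 25 exceeds the maximum of 16; capped at 16.
Final offense level: 16.
Criminal history: 6 prior points → Category II (3-7).
Level 16 falls in the 15-16 band.
Grid: Level 15-16 × Category II = 1110-1500 days.

1110-1500 days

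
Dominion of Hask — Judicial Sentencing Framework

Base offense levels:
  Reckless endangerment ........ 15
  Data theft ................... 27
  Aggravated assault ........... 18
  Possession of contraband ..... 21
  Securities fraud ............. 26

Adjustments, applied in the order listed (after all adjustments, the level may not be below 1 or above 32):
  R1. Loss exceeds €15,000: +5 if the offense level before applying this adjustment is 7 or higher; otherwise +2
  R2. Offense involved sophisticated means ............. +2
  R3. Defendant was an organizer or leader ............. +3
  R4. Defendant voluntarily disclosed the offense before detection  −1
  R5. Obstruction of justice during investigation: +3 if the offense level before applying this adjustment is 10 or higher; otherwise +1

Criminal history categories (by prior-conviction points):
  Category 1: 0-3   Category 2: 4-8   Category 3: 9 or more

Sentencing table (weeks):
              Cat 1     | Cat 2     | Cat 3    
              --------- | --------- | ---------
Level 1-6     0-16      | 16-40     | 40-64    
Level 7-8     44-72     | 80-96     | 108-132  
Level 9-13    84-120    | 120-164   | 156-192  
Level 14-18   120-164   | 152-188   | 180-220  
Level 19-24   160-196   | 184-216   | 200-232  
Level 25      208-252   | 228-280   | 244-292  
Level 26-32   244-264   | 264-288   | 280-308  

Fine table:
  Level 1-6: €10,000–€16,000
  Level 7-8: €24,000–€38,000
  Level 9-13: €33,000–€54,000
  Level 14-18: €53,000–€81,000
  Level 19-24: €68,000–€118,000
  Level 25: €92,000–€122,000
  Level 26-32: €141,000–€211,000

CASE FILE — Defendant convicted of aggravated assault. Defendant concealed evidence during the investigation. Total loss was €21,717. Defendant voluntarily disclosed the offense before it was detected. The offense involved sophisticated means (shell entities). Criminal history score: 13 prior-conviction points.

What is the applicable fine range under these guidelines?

Base offense level for aggravated assault: 18.
R1 applies (level before this adjustment is 18 ≥ 7, so +5): 18 + 5 = 23.
R2 applies: 23 + 2 = 25.
R3 does not apply.
R4 applies: 25 − 1 = 24.
R5 applies (level before this adjustment is 24 ≥ 10, so +3): 24 + 3 = 27.
Final offense level: 27.
Level 27 falls in the 26-32 band.
Fine table: Level 26-32 → €141,000–€211,000.

€141,000–€211,000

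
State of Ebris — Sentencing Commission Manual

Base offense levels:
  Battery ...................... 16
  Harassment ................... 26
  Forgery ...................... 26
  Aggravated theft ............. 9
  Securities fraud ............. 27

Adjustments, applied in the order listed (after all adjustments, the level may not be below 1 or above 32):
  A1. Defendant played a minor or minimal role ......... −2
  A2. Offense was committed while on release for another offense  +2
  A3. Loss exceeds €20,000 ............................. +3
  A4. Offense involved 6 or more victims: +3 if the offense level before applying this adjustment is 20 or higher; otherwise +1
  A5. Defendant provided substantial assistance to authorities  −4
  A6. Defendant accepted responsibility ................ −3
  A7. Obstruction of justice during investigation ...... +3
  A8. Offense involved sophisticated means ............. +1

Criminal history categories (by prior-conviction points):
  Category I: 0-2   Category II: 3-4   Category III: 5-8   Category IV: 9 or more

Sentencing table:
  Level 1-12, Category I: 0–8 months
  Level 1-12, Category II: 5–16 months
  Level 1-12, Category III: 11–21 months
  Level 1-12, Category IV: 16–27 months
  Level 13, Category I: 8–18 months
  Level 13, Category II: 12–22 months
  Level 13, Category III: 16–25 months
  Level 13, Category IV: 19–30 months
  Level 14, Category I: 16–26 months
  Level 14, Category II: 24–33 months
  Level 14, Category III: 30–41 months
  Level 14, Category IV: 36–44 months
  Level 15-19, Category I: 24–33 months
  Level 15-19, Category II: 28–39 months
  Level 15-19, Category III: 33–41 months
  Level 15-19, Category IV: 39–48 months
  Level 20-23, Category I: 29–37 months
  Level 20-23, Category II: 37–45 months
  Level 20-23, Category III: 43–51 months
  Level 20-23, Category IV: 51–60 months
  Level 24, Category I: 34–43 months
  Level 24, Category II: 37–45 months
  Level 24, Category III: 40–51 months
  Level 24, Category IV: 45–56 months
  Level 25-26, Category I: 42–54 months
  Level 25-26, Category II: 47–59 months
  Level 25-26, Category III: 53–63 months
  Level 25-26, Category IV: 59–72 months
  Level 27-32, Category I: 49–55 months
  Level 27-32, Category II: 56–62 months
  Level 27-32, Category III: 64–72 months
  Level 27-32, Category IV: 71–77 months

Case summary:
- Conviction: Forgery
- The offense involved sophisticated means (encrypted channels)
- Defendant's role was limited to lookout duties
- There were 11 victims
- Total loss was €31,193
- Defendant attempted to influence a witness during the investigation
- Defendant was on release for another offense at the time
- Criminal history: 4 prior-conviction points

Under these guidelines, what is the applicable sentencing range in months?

56-62 months

Base offense level for forgery: 26.
A1 applies: 26 − 2 = 24.
A2 applies: 24 + 2 = 26.
A3 applies: 26 + 3 = 29.
A4 applies (level before this adjustment is 29 ≥ 20, so +3): 29 + 3 = 32.
A5 does not apply.
A6 does not apply.
A7 applies: 32 + 3 = 35.
A8 applies: 35 + 1 = 36.
Level 36 exceeds the maximum of 32; capped at 32.
Final offense level: 32.
Criminal history: 4 prior points → Category II (3-4).
Level 32 falls in the 27-32 band.
Grid: Level 27-32 × Category II = 56-62 months.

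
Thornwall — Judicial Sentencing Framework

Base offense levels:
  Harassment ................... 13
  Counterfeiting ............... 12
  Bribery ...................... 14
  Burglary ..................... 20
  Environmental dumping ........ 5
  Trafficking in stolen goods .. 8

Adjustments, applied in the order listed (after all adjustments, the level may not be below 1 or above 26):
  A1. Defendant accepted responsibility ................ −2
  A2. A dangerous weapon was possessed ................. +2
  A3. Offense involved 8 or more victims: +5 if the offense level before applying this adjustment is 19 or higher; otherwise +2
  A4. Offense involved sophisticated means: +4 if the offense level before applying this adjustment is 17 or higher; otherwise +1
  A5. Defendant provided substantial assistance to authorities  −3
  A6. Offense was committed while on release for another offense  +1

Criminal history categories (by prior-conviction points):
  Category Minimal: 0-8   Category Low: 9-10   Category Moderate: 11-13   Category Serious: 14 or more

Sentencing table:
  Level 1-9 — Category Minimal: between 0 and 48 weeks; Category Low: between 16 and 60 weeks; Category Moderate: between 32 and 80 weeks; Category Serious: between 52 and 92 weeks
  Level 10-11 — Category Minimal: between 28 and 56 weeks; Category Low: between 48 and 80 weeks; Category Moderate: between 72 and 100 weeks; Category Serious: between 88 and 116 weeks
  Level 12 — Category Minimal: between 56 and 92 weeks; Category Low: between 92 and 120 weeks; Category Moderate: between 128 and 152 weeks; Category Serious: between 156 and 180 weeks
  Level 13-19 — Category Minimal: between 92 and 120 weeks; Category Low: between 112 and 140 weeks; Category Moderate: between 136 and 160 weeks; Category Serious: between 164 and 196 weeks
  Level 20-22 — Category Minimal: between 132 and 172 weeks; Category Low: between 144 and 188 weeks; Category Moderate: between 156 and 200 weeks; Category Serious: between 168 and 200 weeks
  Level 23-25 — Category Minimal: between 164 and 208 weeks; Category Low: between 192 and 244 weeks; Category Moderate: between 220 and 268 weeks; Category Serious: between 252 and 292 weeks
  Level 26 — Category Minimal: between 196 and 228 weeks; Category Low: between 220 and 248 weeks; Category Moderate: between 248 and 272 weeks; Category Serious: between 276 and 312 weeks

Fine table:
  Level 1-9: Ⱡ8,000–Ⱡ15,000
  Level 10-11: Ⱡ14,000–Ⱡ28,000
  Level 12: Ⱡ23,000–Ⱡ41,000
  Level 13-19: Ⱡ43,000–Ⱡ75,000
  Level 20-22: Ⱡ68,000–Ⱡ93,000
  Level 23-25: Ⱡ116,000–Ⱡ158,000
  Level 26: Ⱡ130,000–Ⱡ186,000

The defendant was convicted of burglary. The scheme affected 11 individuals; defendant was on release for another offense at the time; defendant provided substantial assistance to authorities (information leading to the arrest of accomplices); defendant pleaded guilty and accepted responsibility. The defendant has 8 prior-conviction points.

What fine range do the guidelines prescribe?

Base offense level for burglary: 20.
A1 applies: 20 − 2 = 18.
A2 does not apply.
A3 applies (level before this adjustment is 18 < 19, so +2): 18 + 2 = 20.
A4 does not apply.
A5 applies: 20 − 3 = 17.
A6 applies: 17 + 1 = 18.
Final offense level: 18.
Level 18 falls in the 13-19 band.
Fine table: Level 13-19 → Ⱡ43,000–Ⱡ75,000.

Ⱡ43,000–Ⱡ75,000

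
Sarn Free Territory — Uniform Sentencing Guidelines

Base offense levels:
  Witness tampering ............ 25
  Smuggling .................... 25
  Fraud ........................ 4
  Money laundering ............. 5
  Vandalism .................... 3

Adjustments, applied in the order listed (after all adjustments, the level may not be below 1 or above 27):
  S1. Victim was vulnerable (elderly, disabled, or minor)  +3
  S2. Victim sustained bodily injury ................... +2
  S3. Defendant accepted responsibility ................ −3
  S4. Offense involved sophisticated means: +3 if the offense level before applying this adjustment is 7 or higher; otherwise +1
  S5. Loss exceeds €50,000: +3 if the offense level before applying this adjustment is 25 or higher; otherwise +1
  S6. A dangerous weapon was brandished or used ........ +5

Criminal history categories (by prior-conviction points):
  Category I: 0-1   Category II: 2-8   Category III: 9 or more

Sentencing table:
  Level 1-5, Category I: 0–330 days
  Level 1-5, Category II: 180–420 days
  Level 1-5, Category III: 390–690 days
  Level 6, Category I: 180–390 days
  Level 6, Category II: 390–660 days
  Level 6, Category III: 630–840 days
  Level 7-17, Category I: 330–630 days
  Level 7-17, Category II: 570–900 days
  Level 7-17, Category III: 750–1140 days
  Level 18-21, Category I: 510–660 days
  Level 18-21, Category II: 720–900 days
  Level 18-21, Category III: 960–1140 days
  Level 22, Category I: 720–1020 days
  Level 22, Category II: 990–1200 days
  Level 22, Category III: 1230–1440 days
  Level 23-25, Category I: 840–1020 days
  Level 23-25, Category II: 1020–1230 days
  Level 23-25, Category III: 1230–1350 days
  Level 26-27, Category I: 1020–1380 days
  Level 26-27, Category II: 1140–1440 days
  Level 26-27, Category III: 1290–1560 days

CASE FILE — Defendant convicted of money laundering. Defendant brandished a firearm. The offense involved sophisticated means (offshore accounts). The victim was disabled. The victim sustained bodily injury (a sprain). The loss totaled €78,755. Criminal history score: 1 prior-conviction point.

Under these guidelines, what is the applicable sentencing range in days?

510-660 days

Base offense level for money laundering: 5.
S1 applies: 5 + 3 = 8.
S2 applies: 8 + 2 = 10.
S3 does not apply.
S4 applies (level before this adjustment is 10 ≥ 7, so +3): 10 + 3 = 13.
S5 applies (level before this adjustment is 13 < 25, so +1): 13 + 1 = 14.
S6 applies: 14 + 5 = 19.
Final offense level: 19.
Criminal history: 1 prior point → Category I (0-1).
Level 19 falls in the 18-21 band.
Grid: Level 18-21 × Category I = 510-660 days.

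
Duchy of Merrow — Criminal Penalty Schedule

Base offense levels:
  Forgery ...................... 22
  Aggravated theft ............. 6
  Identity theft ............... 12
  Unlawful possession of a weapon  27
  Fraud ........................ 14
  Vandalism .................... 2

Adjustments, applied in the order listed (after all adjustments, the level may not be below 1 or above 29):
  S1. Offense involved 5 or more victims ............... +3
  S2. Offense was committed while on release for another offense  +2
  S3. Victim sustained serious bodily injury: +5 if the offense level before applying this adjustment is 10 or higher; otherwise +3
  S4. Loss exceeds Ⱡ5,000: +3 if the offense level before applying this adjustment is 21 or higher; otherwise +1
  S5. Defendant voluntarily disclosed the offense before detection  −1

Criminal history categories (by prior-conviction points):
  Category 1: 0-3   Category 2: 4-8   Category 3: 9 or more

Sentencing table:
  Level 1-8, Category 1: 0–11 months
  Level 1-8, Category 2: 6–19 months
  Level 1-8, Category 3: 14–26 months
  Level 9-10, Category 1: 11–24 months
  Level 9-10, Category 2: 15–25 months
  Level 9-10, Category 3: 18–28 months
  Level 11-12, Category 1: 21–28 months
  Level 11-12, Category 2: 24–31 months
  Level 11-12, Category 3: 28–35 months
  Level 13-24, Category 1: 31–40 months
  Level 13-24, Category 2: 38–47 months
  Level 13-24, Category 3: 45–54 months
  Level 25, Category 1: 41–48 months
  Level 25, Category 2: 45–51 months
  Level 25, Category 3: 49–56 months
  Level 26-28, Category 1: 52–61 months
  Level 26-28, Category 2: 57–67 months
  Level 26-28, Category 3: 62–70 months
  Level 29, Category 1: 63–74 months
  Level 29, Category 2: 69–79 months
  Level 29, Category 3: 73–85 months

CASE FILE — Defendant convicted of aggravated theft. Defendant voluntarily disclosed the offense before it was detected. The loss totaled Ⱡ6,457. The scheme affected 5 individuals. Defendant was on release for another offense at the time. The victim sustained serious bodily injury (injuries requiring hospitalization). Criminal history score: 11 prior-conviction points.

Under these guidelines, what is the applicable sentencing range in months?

Base offense level for aggravated theft: 6.
S1 applies: 6 + 3 = 9.
S2 applies: 9 + 2 = 11.
S3 applies (level before this adjustment is 11 ≥ 10, so +5): 11 + 5 = 16.
S4 applies (level before this adjustment is 16 < 21, so +1): 16 + 1 = 17.
S5 applies: 17 − 1 = 16.
Final offense level: 16.
Criminal history: 11 prior points → Category 3 (9+).
Level 16 falls in the 13-24 band.
Grid: Level 13-24 × Category 3 = 45-54 months.

45-54 months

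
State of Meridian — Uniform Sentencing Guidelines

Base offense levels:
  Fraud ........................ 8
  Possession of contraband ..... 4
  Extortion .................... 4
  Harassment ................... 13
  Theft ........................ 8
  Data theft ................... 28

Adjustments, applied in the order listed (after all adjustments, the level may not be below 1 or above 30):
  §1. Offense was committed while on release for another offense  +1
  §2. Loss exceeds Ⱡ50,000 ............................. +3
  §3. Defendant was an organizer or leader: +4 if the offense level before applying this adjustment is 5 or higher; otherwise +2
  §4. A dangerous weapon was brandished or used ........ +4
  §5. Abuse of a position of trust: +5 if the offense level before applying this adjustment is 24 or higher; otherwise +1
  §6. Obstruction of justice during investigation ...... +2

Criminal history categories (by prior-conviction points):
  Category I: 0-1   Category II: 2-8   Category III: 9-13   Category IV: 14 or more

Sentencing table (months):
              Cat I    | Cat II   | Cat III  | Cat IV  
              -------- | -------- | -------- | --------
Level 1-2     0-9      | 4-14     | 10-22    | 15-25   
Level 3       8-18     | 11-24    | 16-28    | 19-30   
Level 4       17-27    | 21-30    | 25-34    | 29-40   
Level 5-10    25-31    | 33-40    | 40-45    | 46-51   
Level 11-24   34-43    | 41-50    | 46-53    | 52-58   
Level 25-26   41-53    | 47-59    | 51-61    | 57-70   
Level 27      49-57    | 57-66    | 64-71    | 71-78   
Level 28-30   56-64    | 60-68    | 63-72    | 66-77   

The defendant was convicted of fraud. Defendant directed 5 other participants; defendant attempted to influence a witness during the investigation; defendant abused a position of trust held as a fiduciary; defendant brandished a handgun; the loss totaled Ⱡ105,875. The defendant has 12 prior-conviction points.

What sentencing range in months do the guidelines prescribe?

Base offense level for fraud: 8.
§2 applies: 8 + 3 = 11.
§3 applies (level before this adjustment is 11 ≥ 5, so +4): 11 + 4 = 15.
§4 applies: 15 + 4 = 19.
§5 applies (level before this adjustment is 19 < 24, so +1): 19 + 1 = 20.
§6 applies: 20 + 2 = 22.
Final offense level: 22.
Criminal history: 12 prior points → Category III (9-13).
Level 22 falls in the 11-24 band.
Grid: Level 11-24 × Category III = 46-53 months.

46-53 months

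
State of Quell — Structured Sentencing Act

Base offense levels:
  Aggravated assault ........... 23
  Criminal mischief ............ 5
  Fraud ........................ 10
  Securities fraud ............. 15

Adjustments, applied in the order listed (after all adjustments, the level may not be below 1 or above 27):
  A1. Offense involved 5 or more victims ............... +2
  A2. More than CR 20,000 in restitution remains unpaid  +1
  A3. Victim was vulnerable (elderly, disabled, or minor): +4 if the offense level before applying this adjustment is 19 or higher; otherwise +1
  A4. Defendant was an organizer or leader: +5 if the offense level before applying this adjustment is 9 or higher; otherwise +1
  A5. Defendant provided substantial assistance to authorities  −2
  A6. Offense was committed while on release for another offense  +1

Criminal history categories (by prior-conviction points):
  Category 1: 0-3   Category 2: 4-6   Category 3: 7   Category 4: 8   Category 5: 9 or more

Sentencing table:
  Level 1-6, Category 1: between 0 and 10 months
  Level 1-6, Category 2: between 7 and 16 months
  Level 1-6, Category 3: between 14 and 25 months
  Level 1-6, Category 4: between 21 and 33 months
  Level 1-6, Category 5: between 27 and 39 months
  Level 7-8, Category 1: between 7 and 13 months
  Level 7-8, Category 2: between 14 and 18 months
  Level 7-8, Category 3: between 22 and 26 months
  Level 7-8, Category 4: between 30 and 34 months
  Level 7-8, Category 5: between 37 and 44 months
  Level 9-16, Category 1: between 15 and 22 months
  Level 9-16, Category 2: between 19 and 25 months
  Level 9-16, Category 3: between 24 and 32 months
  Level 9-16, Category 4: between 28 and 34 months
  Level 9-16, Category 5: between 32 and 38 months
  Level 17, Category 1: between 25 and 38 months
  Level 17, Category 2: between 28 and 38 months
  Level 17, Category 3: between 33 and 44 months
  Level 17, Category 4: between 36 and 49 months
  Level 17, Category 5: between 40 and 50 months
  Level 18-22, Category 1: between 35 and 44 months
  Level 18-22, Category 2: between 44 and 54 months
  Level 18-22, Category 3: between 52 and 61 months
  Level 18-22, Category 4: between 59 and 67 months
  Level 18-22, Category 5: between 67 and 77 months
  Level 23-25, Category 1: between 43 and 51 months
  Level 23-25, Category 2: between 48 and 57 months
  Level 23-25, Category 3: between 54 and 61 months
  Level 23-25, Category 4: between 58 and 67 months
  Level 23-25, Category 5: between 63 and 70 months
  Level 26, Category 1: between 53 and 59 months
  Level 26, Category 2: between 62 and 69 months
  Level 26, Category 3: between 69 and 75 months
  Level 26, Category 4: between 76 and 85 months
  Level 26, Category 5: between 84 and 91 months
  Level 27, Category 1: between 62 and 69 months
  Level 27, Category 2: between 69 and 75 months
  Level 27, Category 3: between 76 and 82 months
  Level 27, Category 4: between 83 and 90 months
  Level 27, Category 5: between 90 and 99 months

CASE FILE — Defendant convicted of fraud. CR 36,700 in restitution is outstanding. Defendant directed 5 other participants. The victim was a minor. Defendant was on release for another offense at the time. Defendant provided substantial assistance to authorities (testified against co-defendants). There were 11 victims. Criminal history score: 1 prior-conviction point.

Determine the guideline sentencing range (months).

35-44 months

Base offense level for fraud: 10.
A1 applies: 10 + 2 = 12.
A2 applies: 12 + 1 = 13.
A3 applies (level before this adjustment is 13 < 19, so +1): 13 + 1 = 14.
A4 applies (level before this adjustment is 14 ≥ 9, so +5): 14 + 5 = 19.
A5 applies: 19 − 2 = 17.
A6 applies: 17 + 1 = 18.
Final offense level: 18.
Criminal history: 1 prior point → Category 1 (0-3).
Level 18 falls in the 18-22 band.
Grid: Level 18-22 × Category 1 = 35-44 months.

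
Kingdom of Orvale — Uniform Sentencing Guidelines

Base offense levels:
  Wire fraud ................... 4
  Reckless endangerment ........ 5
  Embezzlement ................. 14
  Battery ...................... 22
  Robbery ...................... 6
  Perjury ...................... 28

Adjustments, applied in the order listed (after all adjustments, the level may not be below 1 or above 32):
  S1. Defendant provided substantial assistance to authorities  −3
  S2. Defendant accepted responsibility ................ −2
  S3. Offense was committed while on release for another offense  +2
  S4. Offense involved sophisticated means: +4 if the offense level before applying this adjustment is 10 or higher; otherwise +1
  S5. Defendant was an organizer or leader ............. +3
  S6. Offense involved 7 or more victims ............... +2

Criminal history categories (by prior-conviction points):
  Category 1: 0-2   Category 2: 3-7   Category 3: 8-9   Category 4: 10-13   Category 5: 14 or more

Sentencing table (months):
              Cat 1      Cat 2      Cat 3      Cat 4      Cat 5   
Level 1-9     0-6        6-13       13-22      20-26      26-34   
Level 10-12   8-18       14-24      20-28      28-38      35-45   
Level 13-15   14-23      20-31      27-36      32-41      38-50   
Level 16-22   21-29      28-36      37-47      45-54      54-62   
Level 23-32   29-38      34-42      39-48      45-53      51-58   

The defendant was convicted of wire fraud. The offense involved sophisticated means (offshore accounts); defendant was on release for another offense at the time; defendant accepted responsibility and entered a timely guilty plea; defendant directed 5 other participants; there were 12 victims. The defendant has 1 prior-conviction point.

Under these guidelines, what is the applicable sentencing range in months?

Base offense level for wire fraud: 4.
S1 does not apply.
S2 applies: 4 − 2 = 2.
S3 applies: 2 + 2 = 4.
S4 applies (level before this adjustment is 4 < 10, so +1): 4 + 1 = 5.
S5 applies: 5 + 3 = 8.
S6 applies: 8 + 2 = 10.
Final offense level: 10.
Criminal history: 1 prior point → Category 1 (0-2).
Level 10 falls in the 10-12 band.
Grid: Level 10-12 × Category 1 = 8-18 months.

8-18 months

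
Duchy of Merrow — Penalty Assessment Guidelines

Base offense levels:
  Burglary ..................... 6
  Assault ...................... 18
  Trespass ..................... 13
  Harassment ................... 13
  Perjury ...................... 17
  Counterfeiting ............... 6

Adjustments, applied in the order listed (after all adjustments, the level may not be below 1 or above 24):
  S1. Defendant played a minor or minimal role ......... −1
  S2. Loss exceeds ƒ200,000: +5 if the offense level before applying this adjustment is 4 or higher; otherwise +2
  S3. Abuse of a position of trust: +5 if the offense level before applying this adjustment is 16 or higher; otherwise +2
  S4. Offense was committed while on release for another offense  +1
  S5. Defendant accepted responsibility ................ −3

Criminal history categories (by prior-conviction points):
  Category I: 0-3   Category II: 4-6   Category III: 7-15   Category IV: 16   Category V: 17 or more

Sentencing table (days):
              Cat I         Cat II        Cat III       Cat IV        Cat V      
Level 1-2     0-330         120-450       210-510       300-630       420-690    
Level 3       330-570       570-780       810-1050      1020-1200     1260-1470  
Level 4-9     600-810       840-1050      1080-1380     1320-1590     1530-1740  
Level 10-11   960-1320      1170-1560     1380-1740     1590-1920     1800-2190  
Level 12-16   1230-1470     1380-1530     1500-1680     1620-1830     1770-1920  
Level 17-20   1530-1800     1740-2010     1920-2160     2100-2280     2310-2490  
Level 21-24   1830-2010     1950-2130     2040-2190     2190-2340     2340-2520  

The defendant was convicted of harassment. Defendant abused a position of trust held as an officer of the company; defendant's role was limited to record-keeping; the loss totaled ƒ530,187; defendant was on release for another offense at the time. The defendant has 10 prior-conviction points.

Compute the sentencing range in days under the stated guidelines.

Base offense level for harassment: 13.
S1 applies: 13 − 1 = 12.
S2 applies (level before this adjustment is 12 ≥ 4, so +5): 12 + 5 = 17.
S3 applies (level before this adjustment is 17 ≥ 16, so +5): 17 + 5 = 22.
S4 applies: 22 + 1 = 23.
Final offense level: 23.
Criminal history: 10 prior points → Category III (7-15).
Level 23 falls in the 21-24 band.
Grid: Level 21-24 × Category III = 2040-2190 days.

2040-2190 days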